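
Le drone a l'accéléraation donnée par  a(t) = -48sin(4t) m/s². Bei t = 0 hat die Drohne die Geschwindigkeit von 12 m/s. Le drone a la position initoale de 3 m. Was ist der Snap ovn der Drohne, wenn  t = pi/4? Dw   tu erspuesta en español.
Debemos derivar nuestra ecuación de la aceleración a(t) = -48·sin(4·t) 2 veces. Derivando la aceleración, obtenemos la sacudida: j(t) = -192·cos(4·t). Tomando d/dt de j(t), encontramos s(t) = 768·sin(4·t). Usando s(t) = 768·sin(4·t) y sustituyendo t = pi/4, encontramos s = 0.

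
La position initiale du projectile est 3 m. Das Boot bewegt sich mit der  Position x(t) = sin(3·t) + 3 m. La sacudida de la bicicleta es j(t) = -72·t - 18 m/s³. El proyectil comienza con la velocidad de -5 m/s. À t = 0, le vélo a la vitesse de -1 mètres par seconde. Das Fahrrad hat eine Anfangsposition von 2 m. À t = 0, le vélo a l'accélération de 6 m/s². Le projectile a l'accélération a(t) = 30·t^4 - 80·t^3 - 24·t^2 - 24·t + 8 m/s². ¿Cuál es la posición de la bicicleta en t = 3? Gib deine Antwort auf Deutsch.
Um dies zu lösen, müssen wir 3 Stammfunktionen unserer Gleichung für den Ruck j(t) = -72·t - 18 finden. Durch Integration von dem Ruck und Verwendung der Anfangsbedingung a(0) = 6, erhalten wir a(t) = -36·t^2 - 18·t + 6. Das Integral von der Beschleunigung, mit v(0) = -1, ergibt die Geschwindigkeit: v(t) = -12·t^3 - 9·t^2 + 6·t - 1. Durch Integration von der Geschwindigkeit und Verwendung der Anfangsbedingung x(0) = 2, erhalten wir x(t) = -3·t^4 - 3·t^3 + 3·t^2 - t + 2. Wir haben die Position x(t) = -3·t^4 - 3·t^3 + 3·t^2 - t + 2. Durch Einsetzen von t = 3: x(3) = -298.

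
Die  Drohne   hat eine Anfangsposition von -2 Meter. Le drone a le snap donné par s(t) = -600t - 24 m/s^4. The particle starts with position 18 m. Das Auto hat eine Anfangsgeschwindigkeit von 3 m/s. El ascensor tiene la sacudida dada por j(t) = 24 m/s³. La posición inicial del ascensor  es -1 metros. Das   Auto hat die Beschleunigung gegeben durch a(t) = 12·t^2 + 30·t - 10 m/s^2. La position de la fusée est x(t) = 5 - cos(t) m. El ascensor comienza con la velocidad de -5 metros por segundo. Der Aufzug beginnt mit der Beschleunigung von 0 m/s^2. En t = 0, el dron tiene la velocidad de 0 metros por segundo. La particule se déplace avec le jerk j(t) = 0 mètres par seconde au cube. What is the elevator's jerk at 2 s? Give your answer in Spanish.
Usando j(t) = 24 y sustituyendo t = 2, encontramos j = 24.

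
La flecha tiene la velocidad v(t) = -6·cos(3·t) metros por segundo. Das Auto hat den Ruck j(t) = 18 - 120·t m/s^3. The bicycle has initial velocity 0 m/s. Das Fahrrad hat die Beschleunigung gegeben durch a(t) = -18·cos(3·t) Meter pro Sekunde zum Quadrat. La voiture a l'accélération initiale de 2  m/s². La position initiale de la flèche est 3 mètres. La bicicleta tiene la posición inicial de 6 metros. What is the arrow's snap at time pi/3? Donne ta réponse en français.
En partant de la vitesse v(t) = -6·cos(3·t), nous prenons 3 dérivées. En dérivant la vitesse, nous obtenons l'accélération: a(t) = 18·sin(3·t). La dérivée de l'accélération donne le jerk: j(t) = 54·cos(3·t). En dérivant le jerk, nous obtenons le snap: s(t) = -162·sin(3·t). De l'équation du snap s(t) = -162·sin(3·t), nous substituons t = pi/3 pour obtenir s = 0.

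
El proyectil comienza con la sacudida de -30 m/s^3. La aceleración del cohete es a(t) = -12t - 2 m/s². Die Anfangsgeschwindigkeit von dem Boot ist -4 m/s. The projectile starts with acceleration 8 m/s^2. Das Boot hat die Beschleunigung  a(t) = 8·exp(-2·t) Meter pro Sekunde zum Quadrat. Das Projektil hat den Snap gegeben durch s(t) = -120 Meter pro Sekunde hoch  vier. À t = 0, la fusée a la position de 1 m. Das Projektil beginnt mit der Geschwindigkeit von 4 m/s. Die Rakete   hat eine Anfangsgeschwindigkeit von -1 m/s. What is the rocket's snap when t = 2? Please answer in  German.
Um dies zu lösen, müssen wir 2 Ableitungen unserer Gleichung für die Beschleunigung a(t) = -12·t - 2 nehmen. Die Ableitung von der Beschleunigung ergibt den Ruck: j(t) = -12. Durch Ableiten von dem Ruck erhalten wir den Snap: s(t) = 0. Wir haben den Snap s(t) = 0. Durch Einsetzen von t = 2: s(2) = 0.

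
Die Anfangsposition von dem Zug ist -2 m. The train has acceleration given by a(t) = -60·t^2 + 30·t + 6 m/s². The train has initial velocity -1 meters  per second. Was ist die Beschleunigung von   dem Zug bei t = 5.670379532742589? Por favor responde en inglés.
We have acceleration a(t) = -60·t^2 + 30·t + 6. Substituting t = 5.670379532742589: a(5.670379532742589) = -1753.08085673849.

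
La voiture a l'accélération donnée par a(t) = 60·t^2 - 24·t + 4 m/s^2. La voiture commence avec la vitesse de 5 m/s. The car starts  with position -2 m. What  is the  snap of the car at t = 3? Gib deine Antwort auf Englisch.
To solve this, we need to take 2 derivatives of our acceleration equation a(t) = 60·t^2 - 24·t + 4. Differentiating acceleration, we get jerk: j(t) = 120·t - 24. Differentiating jerk, we get snap: s(t) = 120. From the given snap equation s(t) = 120, we substitute t = 3 to get s = 120.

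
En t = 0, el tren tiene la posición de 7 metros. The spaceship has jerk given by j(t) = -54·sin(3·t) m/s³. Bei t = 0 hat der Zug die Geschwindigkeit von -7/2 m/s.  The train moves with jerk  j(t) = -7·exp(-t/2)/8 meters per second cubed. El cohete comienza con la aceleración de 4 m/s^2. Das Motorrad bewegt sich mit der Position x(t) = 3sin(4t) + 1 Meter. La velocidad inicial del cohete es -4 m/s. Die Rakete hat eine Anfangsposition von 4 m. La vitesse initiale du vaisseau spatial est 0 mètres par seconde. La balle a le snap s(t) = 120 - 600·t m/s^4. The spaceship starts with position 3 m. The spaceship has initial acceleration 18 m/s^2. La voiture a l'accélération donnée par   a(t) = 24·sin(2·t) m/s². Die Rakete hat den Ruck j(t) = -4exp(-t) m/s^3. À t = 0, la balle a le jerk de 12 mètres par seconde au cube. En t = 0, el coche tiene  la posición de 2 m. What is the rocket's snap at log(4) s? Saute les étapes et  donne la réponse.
At t = log(4), s = 1.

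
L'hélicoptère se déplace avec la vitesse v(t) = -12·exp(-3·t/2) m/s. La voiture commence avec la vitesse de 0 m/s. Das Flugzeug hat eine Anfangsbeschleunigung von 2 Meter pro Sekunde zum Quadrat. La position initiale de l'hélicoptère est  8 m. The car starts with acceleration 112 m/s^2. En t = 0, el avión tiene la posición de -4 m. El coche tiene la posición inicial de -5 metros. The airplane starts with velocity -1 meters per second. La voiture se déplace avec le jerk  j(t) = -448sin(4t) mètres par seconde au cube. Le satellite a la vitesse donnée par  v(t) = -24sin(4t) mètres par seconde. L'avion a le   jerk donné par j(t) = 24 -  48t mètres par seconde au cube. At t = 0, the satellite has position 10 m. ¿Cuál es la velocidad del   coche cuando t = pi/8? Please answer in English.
We must find the antiderivative of our jerk equation j(t) = -448·sin(4·t) 2 times. The integral of jerk, with a(0) = 112, gives acceleration: a(t) = 112·cos(4·t). The integral of acceleration is velocity. Using v(0) = 0, we get v(t) = 28·sin(4·t). We have velocity v(t) = 28·sin(4·t). Substituting t = pi/8: v(pi/8) = 28.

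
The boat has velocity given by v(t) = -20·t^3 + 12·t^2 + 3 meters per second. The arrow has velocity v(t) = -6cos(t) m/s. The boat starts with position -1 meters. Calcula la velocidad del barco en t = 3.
Usando v(t) = -20·t^3 + 12·t^2 + 3 y sustituyendo t = 3, encontramos v = -429.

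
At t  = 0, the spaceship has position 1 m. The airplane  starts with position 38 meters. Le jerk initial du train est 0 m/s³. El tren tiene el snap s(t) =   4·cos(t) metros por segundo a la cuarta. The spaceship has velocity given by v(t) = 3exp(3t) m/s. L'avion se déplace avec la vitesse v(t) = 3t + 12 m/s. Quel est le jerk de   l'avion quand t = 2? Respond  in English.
We must differentiate our velocity equation v(t) = 3·t + 12 2 times. Differentiating velocity, we get acceleration: a(t) = 3. Differentiating acceleration, we get jerk: j(t) = 0. Using j(t) = 0 and substituting t = 2, we find j = 0.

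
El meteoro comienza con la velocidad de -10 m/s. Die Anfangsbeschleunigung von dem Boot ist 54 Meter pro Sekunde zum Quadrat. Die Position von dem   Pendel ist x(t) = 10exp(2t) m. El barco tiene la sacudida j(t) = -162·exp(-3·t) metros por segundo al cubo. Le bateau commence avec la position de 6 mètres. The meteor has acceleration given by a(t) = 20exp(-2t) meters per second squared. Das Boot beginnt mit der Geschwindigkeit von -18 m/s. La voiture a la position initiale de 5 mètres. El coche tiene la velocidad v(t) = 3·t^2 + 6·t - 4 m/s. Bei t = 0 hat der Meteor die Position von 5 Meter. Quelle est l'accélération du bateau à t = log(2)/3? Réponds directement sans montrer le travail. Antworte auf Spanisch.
En t = log(2)/3, a = 27.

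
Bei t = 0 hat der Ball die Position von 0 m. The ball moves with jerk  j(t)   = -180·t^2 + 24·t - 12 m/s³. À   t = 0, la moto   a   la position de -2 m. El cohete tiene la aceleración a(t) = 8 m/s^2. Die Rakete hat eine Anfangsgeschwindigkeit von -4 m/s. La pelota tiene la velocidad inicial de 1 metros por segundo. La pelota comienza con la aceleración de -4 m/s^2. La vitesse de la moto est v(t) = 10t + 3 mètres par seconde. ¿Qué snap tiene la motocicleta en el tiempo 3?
Para resolver esto, necesitamos tomar 3 derivadas de nuestra ecuación de la velocidad v(t) = 10·t + 3. Derivando la velocidad, obtenemos la aceleración: a(t) = 10. Tomando d/dt de a(t), encontramos j(t) = 0. Tomando d/dt de j(t), encontramos s(t) = 0. De la ecuación del snap s(t) = 0, sustituimos t = 3 para obtener s = 0.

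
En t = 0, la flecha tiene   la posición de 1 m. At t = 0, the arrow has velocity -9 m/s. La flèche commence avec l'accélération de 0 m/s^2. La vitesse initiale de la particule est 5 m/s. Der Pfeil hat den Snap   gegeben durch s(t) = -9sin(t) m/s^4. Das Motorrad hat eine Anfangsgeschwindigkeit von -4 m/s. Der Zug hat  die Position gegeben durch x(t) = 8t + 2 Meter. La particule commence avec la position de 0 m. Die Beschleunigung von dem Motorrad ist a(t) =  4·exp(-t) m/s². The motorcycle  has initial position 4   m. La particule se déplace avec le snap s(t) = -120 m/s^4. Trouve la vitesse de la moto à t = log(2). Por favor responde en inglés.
To solve this, we need to take 1 integral of our acceleration equation a(t) = 4·exp(-t). Finding the integral of a(t) and using v(0) = -4: v(t) = -4·exp(-t). Using v(t) = -4·exp(-t) and substituting t = log(2), we find v = -2.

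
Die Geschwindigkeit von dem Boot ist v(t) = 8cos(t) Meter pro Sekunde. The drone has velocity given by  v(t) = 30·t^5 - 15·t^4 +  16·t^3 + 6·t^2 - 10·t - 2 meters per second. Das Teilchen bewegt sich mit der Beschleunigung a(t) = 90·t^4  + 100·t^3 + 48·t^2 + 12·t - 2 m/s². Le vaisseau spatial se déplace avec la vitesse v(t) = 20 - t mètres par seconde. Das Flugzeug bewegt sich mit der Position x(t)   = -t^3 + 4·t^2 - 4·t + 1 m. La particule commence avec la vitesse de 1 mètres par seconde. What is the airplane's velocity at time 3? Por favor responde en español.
Debemos derivar nuestra ecuación de la posición x(t) = -t^3 + 4·t^2 - 4·t + 1 1 vez. Tomando d/dt de x(t), encontramos v(t) = -3·t^2 + 8·t - 4. De la ecuación de la velocidad v(t) = -3·t^2 + 8·t - 4, sustituimos t = 3 para obtener v = -7.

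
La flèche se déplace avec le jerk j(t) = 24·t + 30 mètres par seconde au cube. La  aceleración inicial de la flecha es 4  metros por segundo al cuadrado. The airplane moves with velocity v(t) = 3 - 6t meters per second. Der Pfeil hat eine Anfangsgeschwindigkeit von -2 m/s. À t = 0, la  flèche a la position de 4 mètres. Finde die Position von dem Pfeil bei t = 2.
Um dies zu lösen, müssen wir 3 Integrale unserer Gleichung für den Ruck j(t) = 24·t + 30 finden. Mit ∫j(t)dt und Anwendung von a(0) = 4, finden wir a(t) = 12·t^2 + 30·t + 4. Das Integral von der Beschleunigung ist die Geschwindigkeit. Mit v(0) = -2 erhalten wir v(t) = 4·t^3 + 15·t^2 + 4·t - 2. Durch Integration von der Geschwindigkeit und Verwendung der Anfangsbedingung x(0) = 4, erhalten wir x(t) = t^4 + 5·t^3 + 2·t^2 - 2·t + 4. Wir haben die Position x(t) = t^4 + 5·t^3 + 2·t^2 - 2·t + 4. Durch Einsetzen von t = 2: x(2) = 64.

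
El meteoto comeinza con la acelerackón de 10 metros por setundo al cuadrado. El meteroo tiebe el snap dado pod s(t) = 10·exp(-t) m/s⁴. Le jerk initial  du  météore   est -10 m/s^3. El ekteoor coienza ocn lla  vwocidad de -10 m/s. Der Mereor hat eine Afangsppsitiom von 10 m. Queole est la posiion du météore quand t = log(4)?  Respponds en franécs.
Pour résoudre ceci, nous devons prendre 4 primitives de notre équation du snap s(t) = 10·exp(-t). L'intégrale du snap, avec j(0) = -10, donne le jerk: j(t) = -10·exp(-t). En intégrant le jerk et en utilisant la condition initiale a(0) = 10, nous obtenons a(t) = 10·exp(-t). La primitive de l'accélération, avec v(0) = -10, donne la vitesse: v(t) = -10·exp(-t). La primitive de la vitesse, avec x(0) = 10, donne la position: x(t) = 10·exp(-t). Nous avons la position x(t) = 10·exp(-t). En substituant t = log(4): x(log(4)) = 5/2.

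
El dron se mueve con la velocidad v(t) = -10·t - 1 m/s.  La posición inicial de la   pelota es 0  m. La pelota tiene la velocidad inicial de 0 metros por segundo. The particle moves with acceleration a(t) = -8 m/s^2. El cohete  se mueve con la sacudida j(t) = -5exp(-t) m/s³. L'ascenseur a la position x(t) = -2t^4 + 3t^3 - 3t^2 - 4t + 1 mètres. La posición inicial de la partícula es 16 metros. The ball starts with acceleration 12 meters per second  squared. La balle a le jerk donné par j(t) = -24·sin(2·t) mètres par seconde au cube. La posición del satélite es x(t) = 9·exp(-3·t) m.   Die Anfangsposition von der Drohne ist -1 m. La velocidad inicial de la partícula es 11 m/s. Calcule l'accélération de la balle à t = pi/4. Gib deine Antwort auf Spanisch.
Necesitamos integrar nuestra ecuación de la sacudida j(t) = -24·sin(2·t) 1 vez. Integrando la sacudida y usando la condición inicial a(0) = 12, obtenemos a(t) = 12·cos(2·t). De la ecuación de la aceleración a(t) = 12·cos(2·t), sustituimos t = pi/4 para obtener a = 0.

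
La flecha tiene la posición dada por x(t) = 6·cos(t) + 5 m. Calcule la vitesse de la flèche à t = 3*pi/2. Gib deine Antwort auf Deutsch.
Wir müssen unsere Gleichung für die Position x(t) = 6·cos(t) + 5 1-mal ableiten. Die Ableitung von der Position ergibt die Geschwindigkeit: v(t) = -6·sin(t). Wir haben die Geschwindigkeit v(t) = -6·sin(t). Durch Einsetzen von t = 3*pi/2: v(3*pi/2) = 6.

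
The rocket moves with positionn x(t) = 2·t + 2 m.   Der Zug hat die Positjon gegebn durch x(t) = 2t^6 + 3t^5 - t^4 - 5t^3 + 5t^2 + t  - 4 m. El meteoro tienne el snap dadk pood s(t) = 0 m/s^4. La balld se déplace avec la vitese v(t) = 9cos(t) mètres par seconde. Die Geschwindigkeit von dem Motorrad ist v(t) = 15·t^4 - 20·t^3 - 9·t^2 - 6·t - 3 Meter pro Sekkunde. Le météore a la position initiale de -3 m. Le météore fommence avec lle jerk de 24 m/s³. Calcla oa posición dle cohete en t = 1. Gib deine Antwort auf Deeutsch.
Mit x(t) = 2·t + 2 und Einsetzen von t = 1, finden wir x = 4.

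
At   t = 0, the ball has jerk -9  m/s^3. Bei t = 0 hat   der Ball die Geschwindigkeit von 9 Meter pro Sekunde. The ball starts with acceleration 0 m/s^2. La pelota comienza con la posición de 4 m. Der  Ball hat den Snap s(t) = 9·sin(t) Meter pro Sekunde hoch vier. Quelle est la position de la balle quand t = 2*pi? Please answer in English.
To find the answer, we compute 4 antiderivatives of s(t) = 9·sin(t). Finding the integral of s(t) and using j(0) = -9: j(t) = -9·cos(t). Integrating jerk and using the initial condition a(0) = 0, we get a(t) = -9·sin(t). Finding the integral of a(t) and using v(0) = 9: v(t) = 9·cos(t). Taking ∫v(t)dt and applying x(0) = 4, we find x(t) = 9·sin(t) + 4. Using x(t) = 9·sin(t) + 4 and substituting t = 2*pi, we find x = 4.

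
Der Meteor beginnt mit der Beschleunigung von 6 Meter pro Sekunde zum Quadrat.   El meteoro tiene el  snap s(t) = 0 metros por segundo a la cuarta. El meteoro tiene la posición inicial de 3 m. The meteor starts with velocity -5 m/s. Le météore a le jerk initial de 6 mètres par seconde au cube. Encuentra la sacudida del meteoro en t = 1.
Debemos encontrar la antiderivada de nuestra ecuación del snap s(t) = 0 1 vez. La antiderivada del snap, con j(0) = 6, da la sacudida: j(t) = 6. De la ecuación de la sacudida j(t) = 6, sustituimos t = 1 para obtener j = 6.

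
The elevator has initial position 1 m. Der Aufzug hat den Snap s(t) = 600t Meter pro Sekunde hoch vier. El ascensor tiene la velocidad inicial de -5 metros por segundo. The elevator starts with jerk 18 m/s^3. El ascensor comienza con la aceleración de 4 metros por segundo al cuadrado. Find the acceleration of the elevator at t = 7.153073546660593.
We need to integrate our snap equation s(t) = 600·t 2 times. Taking ∫s(t)dt and applying j(0) = 18, we find j(t) = 300·t^2 + 18. Integrating jerk and using the initial condition a(0) = 4, we get a(t) = 100·t^3 + 18·t + 4. We have acceleration a(t) = 100·t^3 + 18·t + 4. Substituting t = 7.153073546660593: a(7.153073546660593) = 36732.5013066383.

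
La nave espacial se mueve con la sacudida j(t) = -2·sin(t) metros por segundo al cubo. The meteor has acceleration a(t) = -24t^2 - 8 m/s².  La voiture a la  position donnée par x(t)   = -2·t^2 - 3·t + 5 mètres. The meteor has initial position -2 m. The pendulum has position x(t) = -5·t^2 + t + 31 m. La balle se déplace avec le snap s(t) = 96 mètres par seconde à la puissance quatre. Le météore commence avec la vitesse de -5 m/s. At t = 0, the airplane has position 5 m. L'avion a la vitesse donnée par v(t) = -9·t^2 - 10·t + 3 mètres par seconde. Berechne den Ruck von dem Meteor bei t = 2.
Wir müssen unsere Gleichung für die Beschleunigung a(t) = -24·t^2 - 8 1-mal ableiten. Die Ableitung von der Beschleunigung ergibt den Ruck: j(t) = -48·t. Mit j(t) = -48·t und Einsetzen von t = 2, finden wir j = -96.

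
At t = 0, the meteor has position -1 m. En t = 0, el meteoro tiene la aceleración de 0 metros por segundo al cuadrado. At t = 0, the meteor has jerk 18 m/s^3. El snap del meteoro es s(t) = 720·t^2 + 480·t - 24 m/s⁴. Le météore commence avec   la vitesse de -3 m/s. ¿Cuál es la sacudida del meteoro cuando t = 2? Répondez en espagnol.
Partiendo del snap s(t) = 720·t^2 + 480·t - 24, tomamos 1 integral. La integral del snap, con j(0) = 18, da la sacudida: j(t) = 240·t^3 + 240·t^2 - 24·t + 18. Usando j(t) = 240·t^3 + 240·t^2 - 24·t + 18 y sustituyendo t = 2, encontramos j = 2850.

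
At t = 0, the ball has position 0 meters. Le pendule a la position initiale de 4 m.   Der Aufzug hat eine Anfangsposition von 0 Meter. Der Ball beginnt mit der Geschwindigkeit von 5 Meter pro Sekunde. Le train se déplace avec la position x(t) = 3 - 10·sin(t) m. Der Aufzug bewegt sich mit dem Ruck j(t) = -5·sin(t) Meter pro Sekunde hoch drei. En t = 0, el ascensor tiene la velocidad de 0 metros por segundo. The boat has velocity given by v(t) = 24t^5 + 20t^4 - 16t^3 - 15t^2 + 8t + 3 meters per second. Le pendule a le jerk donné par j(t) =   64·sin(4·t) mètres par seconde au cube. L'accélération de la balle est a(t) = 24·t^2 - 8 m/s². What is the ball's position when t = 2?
To find the answer, we compute 2 antiderivatives of a(t) = 24·t^2 - 8. The integral of acceleration is velocity. Using v(0) = 5, we get v(t) = 8·t^3 - 8·t + 5. The integral of velocity, with x(0) = 0, gives position: x(t) = 2·t^4 - 4·t^2 + 5·t. Using x(t) = 2·t^4 - 4·t^2 + 5·t and substituting t = 2, we find x = 26.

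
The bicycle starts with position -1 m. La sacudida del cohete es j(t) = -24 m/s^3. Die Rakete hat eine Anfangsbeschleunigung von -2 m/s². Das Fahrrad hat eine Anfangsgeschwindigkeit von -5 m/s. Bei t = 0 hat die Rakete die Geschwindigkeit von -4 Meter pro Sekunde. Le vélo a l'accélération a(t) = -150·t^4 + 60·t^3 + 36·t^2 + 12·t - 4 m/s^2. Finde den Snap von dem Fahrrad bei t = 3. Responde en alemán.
Um dies zu lösen, müssen wir 2 Ableitungen unserer Gleichung für die Beschleunigung a(t) = -150·t^4 + 60·t^3 + 36·t^2 + 12·t - 4 nehmen. Mit d/dt von a(t) finden wir j(t) = -600·t^3 + 180·t^2 + 72·t + 12. Mit d/dt von j(t) finden wir s(t) = -1800·t^2 + 360·t + 72. Wir haben den Snap s(t) = -1800·t^2 + 360·t + 72. Durch Einsetzen von t = 3: s(3) = -15048.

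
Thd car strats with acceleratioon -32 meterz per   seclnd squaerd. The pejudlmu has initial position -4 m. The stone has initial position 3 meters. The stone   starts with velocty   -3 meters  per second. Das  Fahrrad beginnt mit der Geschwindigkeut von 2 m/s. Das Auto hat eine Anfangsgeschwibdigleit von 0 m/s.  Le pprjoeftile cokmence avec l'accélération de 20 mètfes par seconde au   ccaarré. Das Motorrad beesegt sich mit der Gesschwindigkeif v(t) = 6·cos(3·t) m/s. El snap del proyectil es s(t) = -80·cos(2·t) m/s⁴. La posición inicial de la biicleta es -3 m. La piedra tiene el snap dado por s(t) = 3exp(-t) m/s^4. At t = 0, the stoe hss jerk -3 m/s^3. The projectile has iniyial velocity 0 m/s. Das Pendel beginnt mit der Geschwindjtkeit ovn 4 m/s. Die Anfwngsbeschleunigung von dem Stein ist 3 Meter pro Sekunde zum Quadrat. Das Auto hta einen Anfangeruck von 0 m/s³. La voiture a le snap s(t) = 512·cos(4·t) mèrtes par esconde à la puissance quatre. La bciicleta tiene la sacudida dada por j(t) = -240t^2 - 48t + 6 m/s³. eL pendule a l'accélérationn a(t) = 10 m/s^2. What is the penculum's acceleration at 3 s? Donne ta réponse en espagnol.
De la ecuación de la aceleración a(t) = 10, sustituimos t = 3 para obtener a = 10.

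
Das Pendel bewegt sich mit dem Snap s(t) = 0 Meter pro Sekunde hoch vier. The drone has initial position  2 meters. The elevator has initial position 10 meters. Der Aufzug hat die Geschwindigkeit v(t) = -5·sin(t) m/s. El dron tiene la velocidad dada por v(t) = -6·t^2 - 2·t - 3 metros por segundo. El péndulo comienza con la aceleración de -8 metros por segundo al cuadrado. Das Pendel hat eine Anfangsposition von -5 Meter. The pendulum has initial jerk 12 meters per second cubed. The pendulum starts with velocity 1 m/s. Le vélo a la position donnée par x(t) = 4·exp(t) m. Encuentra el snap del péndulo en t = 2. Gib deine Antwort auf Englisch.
Using s(t) = 0 and substituting t = 2, we find s = 0.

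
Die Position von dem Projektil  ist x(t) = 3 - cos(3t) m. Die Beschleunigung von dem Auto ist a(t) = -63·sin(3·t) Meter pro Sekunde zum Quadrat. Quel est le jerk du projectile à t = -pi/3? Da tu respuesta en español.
Partiendo de la posición x(t) = 3 - cos(3·t), tomamos 3 derivadas. Derivando la posición, obtenemos la velocidad: v(t) = 3·sin(3·t). La derivada de la velocidad da la aceleración: a(t) = 9·cos(3·t). Tomando d/dt de a(t), encontramos j(t) = -27·sin(3·t). De la ecuación de la sacudida j(t) = -27·sin(3·t), sustituimos t = -pi/3 para obtener j = 0.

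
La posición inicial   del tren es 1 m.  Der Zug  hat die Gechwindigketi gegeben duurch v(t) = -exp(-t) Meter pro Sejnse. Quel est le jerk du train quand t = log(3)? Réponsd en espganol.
Partiendo de la velocidad v(t) = -exp(-t), tomamos 2 derivadas. Derivando la velocidad, obtenemos la aceleración: a(t) = exp(-t). Tomando d/dt de a(t), encontramos j(t) = -exp(-t). Usando j(t) = -exp(-t) y sustituyendo t = log(3), encontramos j = -1/3.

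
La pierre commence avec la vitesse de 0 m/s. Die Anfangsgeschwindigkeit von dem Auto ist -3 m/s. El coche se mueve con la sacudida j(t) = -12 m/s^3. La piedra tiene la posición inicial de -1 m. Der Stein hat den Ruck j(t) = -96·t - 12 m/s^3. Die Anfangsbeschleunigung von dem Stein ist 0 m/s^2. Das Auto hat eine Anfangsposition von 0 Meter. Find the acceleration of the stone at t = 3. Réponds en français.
En partant du jerk j(t) = -96·t - 12, nous prenons 1 primitive. La primitive du jerk est l'accélération. En utilisant a(0) = 0, nous obtenons a(t) = 12·t·(-4·t - 1). De l'équation de l'accélération a(t) = 12·t·(-4·t - 1), nous substituons t = 3 pour obtenir a = -468.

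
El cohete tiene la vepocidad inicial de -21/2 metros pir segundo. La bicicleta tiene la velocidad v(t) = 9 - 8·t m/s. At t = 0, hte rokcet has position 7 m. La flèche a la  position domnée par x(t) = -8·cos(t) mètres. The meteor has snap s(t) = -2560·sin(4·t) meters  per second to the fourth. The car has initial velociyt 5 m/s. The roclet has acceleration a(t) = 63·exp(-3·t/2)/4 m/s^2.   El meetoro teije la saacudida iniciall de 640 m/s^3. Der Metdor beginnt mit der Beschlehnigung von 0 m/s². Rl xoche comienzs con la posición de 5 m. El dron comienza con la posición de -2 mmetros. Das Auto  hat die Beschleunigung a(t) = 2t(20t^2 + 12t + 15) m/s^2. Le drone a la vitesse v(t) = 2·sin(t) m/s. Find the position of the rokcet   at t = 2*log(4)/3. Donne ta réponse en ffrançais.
Nous devons trouver l'intégrale de notre équation de l'accélération a(t) = 63·exp(-3·t/2)/4 2 fois. En intégrant l'accélération et en utilisant la condition initiale v(0) = -21/2, nous obtenons v(t) = -21·exp(-3·t/2)/2. En intégrant la vitesse et en utilisant la condition initiale x(0) = 7, nous obtenons x(t) = 7·exp(-3·t/2). De l'équation de la position x(t) = 7·exp(-3·t/2), nous substituons t = 2*log(4)/3 pour obtenir x = 7/4.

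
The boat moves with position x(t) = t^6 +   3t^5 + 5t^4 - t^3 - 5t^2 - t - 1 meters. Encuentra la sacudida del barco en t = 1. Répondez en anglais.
To solve this, we need to take 3 derivatives of our position equation x(t) = t^6 + 3·t^5 + 5·t^4 - t^3 - 5·t^2 - t - 1. Differentiating position, we get velocity: v(t) = 6·t^5 + 15·t^4 + 20·t^3 - 3·t^2 - 10·t - 1. The derivative of velocity gives acceleration: a(t) = 30·t^4 + 60·t^3 + 60·t^2 - 6·t - 10. Taking d/dt of a(t), we find j(t) = 120·t^3 + 180·t^2 + 120·t - 6. Using j(t) = 120·t^3 + 180·t^2 + 120·t - 6 and substituting t = 1, we find j = 414.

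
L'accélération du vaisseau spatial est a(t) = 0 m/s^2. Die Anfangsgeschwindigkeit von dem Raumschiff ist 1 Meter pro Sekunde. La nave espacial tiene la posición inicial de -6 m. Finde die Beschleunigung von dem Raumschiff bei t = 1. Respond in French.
En utilisant a(t) = 0 et en substituant t = 1, nous trouvons a = 0.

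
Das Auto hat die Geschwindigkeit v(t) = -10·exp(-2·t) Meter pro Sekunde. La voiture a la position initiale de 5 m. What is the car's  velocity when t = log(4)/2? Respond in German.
Aus der Gleichung für die Geschwindigkeit v(t) = -10·exp(-2·t), setzen wir t = log(4)/2 ein und erhalten v = -5/2.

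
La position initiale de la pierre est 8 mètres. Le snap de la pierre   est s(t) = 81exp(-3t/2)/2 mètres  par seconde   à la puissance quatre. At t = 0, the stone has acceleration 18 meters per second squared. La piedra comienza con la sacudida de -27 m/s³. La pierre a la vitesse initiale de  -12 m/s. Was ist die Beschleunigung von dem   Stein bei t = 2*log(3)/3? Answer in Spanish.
Para resolver esto, necesitamos tomar 2 integrales de nuestra ecuación del snap s(t) = 81·exp(-3·t/2)/2. La antiderivada del snap, con j(0) = -27, da la sacudida: j(t) = -27·exp(-3·t/2). Tomando ∫j(t)dt y aplicando a(0) = 18, encontramos a(t) = 18·exp(-3·t/2). Usando a(t) = 18·exp(-3·t/2) y sustituyendo t = 2*log(3)/3, encontramos a = 6.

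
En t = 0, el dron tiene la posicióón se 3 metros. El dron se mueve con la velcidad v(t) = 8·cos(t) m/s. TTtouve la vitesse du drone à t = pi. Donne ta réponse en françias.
De l'équation de la vitesse v(t) = 8·cos(t), nous substituons t = pi pour obtenir v = -8.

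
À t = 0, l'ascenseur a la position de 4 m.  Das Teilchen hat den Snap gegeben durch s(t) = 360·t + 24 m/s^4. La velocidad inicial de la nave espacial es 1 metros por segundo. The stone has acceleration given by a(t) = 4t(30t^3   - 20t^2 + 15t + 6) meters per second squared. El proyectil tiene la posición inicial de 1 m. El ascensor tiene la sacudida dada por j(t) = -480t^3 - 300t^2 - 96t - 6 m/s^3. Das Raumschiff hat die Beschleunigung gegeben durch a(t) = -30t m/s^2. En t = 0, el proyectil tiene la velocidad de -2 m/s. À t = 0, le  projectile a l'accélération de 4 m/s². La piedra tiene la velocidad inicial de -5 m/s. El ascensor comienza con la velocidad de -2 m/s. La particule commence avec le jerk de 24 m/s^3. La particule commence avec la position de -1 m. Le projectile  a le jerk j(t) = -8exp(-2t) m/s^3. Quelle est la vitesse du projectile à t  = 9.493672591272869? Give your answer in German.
Ausgehend von dem Ruck j(t) = -8·exp(-2·t), nehmen wir 2 Integrale. Die Stammfunktion von dem Ruck, mit a(0) = 4, ergibt die Beschleunigung: a(t) = 4·exp(-2·t). Das Integral von der Beschleunigung, mit v(0) = -2, ergibt die Geschwindigkeit: v(t) = -2·exp(-2·t). Aus der Gleichung für die Geschwindigkeit v(t) = -2·exp(-2·t), setzen wir t = 9.493672591272869 ein und erhalten v = -1.13482986607531E-8.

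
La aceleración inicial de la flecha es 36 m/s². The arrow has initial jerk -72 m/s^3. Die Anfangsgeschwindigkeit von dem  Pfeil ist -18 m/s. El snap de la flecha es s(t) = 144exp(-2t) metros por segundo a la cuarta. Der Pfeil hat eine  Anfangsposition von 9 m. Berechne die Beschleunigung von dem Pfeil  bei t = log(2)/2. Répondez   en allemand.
Ausgehend von dem Snap s(t) = 144·exp(-2·t), nehmen wir 2 Stammfunktionen. Die Stammfunktion von dem Snap ist der Ruck. Mit j(0) = -72 erhalten wir j(t) = -72·exp(-2·t). Das Integral von dem Ruck ist die Beschleunigung. Mit a(0) = 36 erhalten wir a(t) = 36·exp(-2·t). Aus der Gleichung für die Beschleunigung a(t) = 36·exp(-2·t), setzen wir t = log(2)/2 ein und erhalten a = 18.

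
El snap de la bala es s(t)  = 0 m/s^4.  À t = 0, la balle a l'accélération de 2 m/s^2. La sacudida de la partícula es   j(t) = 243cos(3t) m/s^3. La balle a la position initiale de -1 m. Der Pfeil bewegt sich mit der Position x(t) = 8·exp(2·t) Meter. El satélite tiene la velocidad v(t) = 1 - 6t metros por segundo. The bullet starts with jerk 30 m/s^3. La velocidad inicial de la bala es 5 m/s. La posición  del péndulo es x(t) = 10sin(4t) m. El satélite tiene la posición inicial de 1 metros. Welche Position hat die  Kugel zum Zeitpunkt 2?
Wir müssen das Integral unserer Gleichung für den Snap s(t) = 0 4-mal finden. Mit ∫s(t)dt und Anwendung von j(0) = 30, finden wir j(t) = 30. Die Stammfunktion von dem Ruck, mit a(0) = 2, ergibt die Beschleunigung: a(t) = 30·t + 2. Das Integral von der Beschleunigung, mit v(0) = 5, ergibt die Geschwindigkeit: v(t) = 15·t^2 + 2·t + 5. Das Integral von der Geschwindigkeit ist die Position. Mit x(0) = -1 erhalten wir x(t) = 5·t^3 + t^2 + 5·t - 1. Aus der Gleichung für die Position x(t) = 5·t^3 + t^2 + 5·t - 1, setzen wir t = 2 ein und erhalten x = 53.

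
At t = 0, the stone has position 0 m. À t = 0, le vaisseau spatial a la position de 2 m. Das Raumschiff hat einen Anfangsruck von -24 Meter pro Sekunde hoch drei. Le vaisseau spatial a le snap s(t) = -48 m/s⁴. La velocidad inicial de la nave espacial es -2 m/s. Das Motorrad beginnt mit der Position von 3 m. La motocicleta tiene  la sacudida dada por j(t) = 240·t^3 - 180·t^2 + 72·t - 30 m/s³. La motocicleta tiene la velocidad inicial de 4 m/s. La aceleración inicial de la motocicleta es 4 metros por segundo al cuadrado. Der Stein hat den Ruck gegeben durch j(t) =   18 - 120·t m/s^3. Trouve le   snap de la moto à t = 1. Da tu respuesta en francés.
Pour résoudre ceci, nous devons prendre 1 dérivée de notre équation du jerk j(t) = 240·t^3 - 180·t^2 + 72·t - 30. La dérivée du jerk donne le snap: s(t) = 720·t^2 - 360·t + 72. En utilisant s(t) = 720·t^2 - 360·t + 72 et en substituant t = 1, nous trouvons s = 432.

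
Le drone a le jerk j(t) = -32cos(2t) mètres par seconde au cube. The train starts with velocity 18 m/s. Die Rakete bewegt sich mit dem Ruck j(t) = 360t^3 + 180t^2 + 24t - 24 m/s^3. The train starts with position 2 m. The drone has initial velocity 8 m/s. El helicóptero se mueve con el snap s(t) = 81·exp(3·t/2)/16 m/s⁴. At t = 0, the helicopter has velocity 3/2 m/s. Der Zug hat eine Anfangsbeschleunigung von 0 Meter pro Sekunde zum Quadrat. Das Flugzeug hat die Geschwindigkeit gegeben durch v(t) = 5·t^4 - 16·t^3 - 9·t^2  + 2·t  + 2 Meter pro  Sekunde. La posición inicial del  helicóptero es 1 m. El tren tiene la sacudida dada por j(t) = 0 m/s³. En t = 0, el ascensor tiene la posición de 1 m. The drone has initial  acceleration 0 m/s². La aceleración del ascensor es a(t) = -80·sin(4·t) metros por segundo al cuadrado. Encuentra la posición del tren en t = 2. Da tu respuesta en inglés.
We must find the antiderivative of our jerk equation j(t) = 0 3 times. The integral of jerk is acceleration. Using a(0) = 0, we get a(t) = 0. Integrating acceleration and using the initial condition v(0) = 18, we get v(t) = 18. Taking ∫v(t)dt and applying x(0) = 2, we find x(t) = 18·t + 2. Using x(t) = 18·t + 2 and substituting t = 2, we find x = 38.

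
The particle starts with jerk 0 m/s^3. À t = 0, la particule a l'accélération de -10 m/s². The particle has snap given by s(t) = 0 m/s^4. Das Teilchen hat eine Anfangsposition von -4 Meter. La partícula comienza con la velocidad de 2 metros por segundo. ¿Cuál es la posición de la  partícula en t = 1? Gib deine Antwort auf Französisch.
En partant du snap s(t) = 0, nous prenons 4 primitives. En prenant ∫s(t)dt et en appliquant j(0) = 0, nous trouvons j(t) = 0. En prenant ∫j(t)dt et en appliquant a(0) = -10, nous trouvons a(t) = -10. La primitive de l'accélération est la vitesse. En utilisant v(0) = 2, nous obtenons v(t) = 2 - 10·t. En intégrant la vitesse et en utilisant la condition initiale x(0) = -4, nous obtenons x(t) = -5·t^2 + 2·t - 4. Nous avons la position x(t) = -5·t^2 + 2·t - 4. En substituant t = 1: x(1) = -7.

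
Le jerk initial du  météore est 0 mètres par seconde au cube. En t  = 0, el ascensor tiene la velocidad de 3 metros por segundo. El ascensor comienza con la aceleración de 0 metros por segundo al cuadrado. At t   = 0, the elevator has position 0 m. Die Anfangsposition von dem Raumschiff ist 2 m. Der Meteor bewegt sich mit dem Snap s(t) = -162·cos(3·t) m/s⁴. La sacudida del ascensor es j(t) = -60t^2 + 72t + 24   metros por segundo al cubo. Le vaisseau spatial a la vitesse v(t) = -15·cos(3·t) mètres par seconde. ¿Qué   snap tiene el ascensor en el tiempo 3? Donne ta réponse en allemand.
Um dies zu lösen, müssen wir 1 Ableitung unserer Gleichung für den Ruck j(t) = -60·t^2 + 72·t + 24 nehmen. Die Ableitung von dem Ruck ergibt den Snap: s(t) = 72 - 120·t. Wir haben den Snap s(t) = 72 - 120·t. Durch Einsetzen von t = 3: s(3) = -288.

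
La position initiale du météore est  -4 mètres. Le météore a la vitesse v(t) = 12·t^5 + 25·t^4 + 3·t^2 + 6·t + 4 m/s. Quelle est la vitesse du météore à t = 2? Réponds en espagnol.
Tenemos la velocidad v(t) = 12·t^5 + 25·t^4 + 3·t^2 + 6·t + 4. Sustituyendo t = 2: v(2) = 812.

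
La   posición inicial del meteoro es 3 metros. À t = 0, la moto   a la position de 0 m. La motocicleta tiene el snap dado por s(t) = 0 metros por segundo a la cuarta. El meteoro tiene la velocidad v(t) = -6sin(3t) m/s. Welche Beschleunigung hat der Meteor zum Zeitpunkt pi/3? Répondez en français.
Pour résoudre ceci, nous devons prendre 1 dérivée de notre équation de la vitesse v(t) = -6·sin(3·t). La dérivée de la vitesse donne l'accélération: a(t) = -18·cos(3·t). En utilisant a(t) = -18·cos(3·t) et en substituant t = pi/3, nous trouvons a = 18.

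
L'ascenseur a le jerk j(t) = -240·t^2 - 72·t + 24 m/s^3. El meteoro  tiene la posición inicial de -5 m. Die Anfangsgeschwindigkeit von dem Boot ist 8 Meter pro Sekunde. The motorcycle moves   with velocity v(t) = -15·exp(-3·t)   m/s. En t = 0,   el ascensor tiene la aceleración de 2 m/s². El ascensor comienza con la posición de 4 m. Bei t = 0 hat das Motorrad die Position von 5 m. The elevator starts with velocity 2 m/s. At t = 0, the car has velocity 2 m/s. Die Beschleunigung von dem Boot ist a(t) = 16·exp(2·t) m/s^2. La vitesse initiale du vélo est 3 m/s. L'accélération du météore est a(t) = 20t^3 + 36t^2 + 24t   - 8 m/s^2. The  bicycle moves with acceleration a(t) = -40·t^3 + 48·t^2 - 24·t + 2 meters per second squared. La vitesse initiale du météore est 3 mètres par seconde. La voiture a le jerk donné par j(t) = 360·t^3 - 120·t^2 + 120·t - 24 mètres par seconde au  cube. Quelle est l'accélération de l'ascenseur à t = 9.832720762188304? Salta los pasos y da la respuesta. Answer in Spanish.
En t = 9.832720762188304, a = -79294.6624623256.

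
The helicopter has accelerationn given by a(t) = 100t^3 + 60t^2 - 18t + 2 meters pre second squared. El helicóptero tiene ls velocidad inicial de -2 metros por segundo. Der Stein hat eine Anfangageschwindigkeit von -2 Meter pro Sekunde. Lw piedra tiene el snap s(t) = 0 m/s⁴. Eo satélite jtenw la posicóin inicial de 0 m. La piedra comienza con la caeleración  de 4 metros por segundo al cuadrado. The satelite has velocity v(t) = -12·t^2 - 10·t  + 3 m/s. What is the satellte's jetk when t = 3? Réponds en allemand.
Wir müssen unsere Gleichung für die Geschwindigkeit v(t) = -12·t^2 - 10·t + 3 2-mal ableiten. Die Ableitung von der Geschwindigkeit ergibt die Beschleunigung: a(t) = -24·t - 10. Mit d/dt von a(t) finden wir j(t) = -24. Aus der Gleichung für den Ruck j(t) = -24, setzen wir t = 3 ein und erhalten j = -24.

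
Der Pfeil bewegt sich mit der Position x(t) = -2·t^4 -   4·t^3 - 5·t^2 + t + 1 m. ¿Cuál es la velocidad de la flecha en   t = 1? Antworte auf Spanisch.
Partiendo de la posición x(t) = -2·t^4 - 4·t^3 - 5·t^2 + t + 1, tomamos 1 derivada. Tomando d/dt de x(t), encontramos v(t) = -8·t^3 - 12·t^2 - 10·t + 1. De la ecuación de la velocidad v(t) = -8·t^3 - 12·t^2 - 10·t + 1, sustituimos t = 1 para obtener v = -29.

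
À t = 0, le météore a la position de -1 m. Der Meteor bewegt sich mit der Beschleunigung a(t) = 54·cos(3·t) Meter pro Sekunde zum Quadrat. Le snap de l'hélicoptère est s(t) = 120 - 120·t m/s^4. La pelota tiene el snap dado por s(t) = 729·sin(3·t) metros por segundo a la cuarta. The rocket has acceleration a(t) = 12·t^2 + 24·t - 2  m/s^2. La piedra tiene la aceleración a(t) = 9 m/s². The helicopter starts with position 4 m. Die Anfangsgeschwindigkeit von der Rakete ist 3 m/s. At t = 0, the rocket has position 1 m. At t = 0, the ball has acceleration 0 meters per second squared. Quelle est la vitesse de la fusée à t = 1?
En partant de l'accélération a(t) = 12·t^2 + 24·t - 2, nous prenons 1 intégrale. En intégrant l'accélération et en utilisant la condition initiale v(0) = 3, nous obtenons v(t) = 4·t^3 + 12·t^2 - 2·t + 3. En utilisant v(t) = 4·t^3 + 12·t^2 - 2·t + 3 et en substituant t = 1, nous trouvons v = 17.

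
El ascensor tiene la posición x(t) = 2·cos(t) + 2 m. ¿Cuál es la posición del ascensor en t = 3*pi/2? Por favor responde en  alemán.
Wir haben die Position x(t) = 2·cos(t) + 2. Durch Einsetzen von t = 3*pi/2: x(3*pi/2) = 2.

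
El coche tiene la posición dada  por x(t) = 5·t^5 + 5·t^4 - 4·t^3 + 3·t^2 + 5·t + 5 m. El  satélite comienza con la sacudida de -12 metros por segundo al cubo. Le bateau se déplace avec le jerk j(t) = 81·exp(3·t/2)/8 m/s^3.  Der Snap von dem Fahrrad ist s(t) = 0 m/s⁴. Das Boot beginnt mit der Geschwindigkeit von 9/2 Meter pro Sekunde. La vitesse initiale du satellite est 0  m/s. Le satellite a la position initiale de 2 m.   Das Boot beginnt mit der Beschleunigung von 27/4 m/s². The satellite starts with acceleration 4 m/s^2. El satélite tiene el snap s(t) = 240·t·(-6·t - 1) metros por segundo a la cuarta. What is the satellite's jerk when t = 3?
We must find the integral of our snap equation s(t) = 240·t·(-6·t - 1) 1 time. Integrating snap and using the initial condition j(0) = -12, we get j(t) = -480·t^3 - 120·t^2 - 12. From the given jerk equation j(t) = -480·t^3 - 120·t^2 - 12, we substitute t = 3 to get j = -14052.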